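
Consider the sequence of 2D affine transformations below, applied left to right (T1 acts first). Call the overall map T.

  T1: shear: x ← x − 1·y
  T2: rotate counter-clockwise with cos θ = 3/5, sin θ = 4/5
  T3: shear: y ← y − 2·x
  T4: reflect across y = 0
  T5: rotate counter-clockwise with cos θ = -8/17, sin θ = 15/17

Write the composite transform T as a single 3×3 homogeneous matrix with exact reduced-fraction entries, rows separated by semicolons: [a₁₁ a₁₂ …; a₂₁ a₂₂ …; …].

T = [-54/85 251/85 0; 29/85 -1/85 0; 0 0 1]

T1 = [1 -1 0; 0 1 0; 0 0 1]
T2·T1 = [3/5 -7/5 0; 4/5 -1/5 0; 0 0 1]
T3·…·T1 = [3/5 -7/5 0; -2/5 13/5 0; 0 0 1]
T4·…·T1 = [3/5 -7/5 0; 2/5 -13/5 0; 0 0 1]
T5·…·T1 = [-54/85 251/85 0; 29/85 -1/85 0; 0 0 1]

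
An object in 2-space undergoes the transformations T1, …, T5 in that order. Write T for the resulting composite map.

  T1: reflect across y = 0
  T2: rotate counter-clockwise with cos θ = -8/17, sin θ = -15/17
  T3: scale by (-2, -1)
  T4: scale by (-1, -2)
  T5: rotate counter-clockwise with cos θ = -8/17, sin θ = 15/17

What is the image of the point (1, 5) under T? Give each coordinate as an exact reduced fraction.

T(p) = (2, -10)

T1 reflect across y = 0: (1, 5) → (1, -5)
T2 rotate counter-clockwise with cos θ = -8/17, sin θ = -15/17: (1, -5) → (-83/17, 25/17)
T3 scale by (-2, -1): (-83/17, 25/17) → (166/17, -25/17)
T4 scale by (-1, -2): (166/17, -25/17) → (-166/17, 50/17)
T5 rotate counter-clockwise with cos θ = -8/17, sin θ = 15/17: (-166/17, 50/17) → (2, -10)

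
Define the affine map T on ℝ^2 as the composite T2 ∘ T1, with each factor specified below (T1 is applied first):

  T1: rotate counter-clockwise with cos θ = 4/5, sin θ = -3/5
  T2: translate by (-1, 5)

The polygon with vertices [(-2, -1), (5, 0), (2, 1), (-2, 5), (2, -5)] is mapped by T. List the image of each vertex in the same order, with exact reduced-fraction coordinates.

T1 rotate counter-clockwise with cos θ = 4/5, sin θ = -3/5: (-2, -1) → (-11/5, 2/5); (5, 0) → (4, -3); (2, 1) → (11/5, -2/5); (-2, 5) → (7/5, 26/5); (2, -5) → (-7/5, -26/5)
T2 translate by (-1, 5): (-11/5, 2/5) → (-16/5, 27/5); (4, -3) → (3, 2); (11/5, -2/5) → (6/5, 23/5); (7/5, 26/5) → (2/5, 51/5); (-7/5, -26/5) → (-12/5, -1/5)

image vertices: (-16/5, 27/5), (3, 2), (6/5, 23/5), (2/5, 51/5), (-12/5, -1/5)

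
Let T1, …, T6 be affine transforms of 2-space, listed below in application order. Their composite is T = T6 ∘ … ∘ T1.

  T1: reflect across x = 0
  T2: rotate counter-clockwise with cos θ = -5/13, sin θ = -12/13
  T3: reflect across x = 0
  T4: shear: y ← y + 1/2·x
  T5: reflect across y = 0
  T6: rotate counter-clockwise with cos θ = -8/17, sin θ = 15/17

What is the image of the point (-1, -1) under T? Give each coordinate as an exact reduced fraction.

T1 reflect across x = 0: (-1, -1) → (1, -1)
T2 rotate counter-clockwise with cos θ = -5/13, sin θ = -12/13: (1, -1) → (-17/13, -7/13)
T3 reflect across x = 0: (-17/13, -7/13) → (17/13, -7/13)
T4 shear: y ← y + 1/2·x: (17/13, -7/13) → (17/13, 3/26)
T5 reflect across y = 0: (17/13, 3/26) → (17/13, -3/26)
T6 rotate counter-clockwise with cos θ = -8/17, sin θ = 15/17: (17/13, -3/26) → (-227/442, 267/221)

T(p) = (-227/442, 267/221)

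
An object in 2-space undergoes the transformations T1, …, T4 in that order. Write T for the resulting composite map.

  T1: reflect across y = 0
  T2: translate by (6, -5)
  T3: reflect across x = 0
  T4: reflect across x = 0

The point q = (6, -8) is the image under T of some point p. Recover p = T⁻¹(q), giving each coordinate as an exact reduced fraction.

p = (0, 3)

T1 = [1 0 0; 0 -1 0; 0 0 1]
T2·T1 = [1 0 6; 0 -1 -5; 0 0 1]
T3·…·T1 = [-1 0 -6; 0 -1 -5; 0 0 1]
T4·…·T1 = [1 0 6; 0 -1 -5; 0 0 1]
det M = -1; M⁻¹ = [1 0 -6; 0 -1 -5; 0 0 1]
M⁻¹ · (6, -8)ᵀ = (0, 3)ᵀ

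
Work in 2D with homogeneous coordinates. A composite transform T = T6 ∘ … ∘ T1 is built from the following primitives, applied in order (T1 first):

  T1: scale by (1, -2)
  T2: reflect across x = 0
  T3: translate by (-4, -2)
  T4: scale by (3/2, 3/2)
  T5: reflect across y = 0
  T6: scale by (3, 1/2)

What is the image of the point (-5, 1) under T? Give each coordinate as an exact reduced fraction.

T1 scale by (1, -2): (-5, 1) → (-5, -2)
T2 reflect across x = 0: (-5, -2) → (5, -2)
T3 translate by (-4, -2): (5, -2) → (1, -4)
T4 scale by (3/2, 3/2): (1, -4) → (3/2, -6)
T5 reflect across y = 0: (3/2, -6) → (3/2, 6)
T6 scale by (3, 1/2): (3/2, 6) → (9/2, 3)

T(p) = (9/2, 3)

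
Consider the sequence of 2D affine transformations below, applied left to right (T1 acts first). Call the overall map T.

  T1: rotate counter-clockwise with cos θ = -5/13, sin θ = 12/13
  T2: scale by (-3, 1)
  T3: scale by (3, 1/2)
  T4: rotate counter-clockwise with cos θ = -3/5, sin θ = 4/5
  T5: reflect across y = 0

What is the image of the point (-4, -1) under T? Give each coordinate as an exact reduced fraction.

T1 rotate counter-clockwise with cos θ = -5/13, sin θ = 12/13: (-4, -1) → (32/13, -43/13)
T2 scale by (-3, 1): (32/13, -43/13) → (-96/13, -43/13)
T3 scale by (3, 1/2): (-96/13, -43/13) → (-288/13, -43/26)
T4 rotate counter-clockwise with cos θ = -3/5, sin θ = 4/5: (-288/13, -43/26) → (190/13, -435/26)
T5 reflect across y = 0: (190/13, -435/26) → (190/13, 435/26)

T(p) = (190/13, 435/26)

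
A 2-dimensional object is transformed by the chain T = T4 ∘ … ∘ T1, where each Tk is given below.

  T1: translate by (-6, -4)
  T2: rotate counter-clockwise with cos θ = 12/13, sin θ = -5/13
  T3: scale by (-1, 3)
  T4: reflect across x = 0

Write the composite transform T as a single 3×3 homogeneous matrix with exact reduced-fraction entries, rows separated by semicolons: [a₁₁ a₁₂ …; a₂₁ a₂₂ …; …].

T1 = [1 0 -6; 0 1 -4; 0 0 1]
T2·T1 = [12/13 5/13 -92/13; -5/13 12/13 -18/13; 0 0 1]
T3·…·T1 = [-12/13 -5/13 92/13; -15/13 36/13 -54/13; 0 0 1]
T4·…·T1 = [12/13 5/13 -92/13; -15/13 36/13 -54/13; 0 0 1]

T = [12/13 5/13 -92/13; -15/13 36/13 -54/13; 0 0 1]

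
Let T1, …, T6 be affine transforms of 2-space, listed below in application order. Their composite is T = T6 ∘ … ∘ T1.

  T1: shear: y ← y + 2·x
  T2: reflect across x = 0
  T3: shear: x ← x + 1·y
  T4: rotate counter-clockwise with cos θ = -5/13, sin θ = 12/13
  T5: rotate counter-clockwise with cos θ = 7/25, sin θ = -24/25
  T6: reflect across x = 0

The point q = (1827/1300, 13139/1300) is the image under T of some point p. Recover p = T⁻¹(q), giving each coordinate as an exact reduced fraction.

T1 = [1 0 0; 2 1 0; 0 0 1]
T2·T1 = [-1 0 0; 2 1 0; 0 0 1]
T3·…·T1 = [1 1 0; 2 1 0; 0 0 1]
T4·…·T1 = [-29/13 -17/13 0; 2/13 7/13 0; 0 0 1]
T5·…·T1 = [-31/65 49/325 0; 142/65 457/325 0; 0 0 1]
T6·…·T1 = [31/65 -49/325 0; 142/65 457/325 0; 0 0 1]
det M = 1; M⁻¹ = [457/325 49/325 0; -142/65 31/65 0; 0 0 1]
M⁻¹ · (1827/1300, 13139/1300)ᵀ = (7/2, 7/4)ᵀ

p = (7/2, 7/4)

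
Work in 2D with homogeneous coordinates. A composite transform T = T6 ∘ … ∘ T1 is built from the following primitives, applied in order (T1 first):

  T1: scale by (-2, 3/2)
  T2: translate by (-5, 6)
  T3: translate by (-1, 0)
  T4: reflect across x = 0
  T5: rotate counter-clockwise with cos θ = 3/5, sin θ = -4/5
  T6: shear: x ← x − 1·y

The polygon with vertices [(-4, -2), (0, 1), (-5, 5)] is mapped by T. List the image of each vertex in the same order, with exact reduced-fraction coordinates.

image vertices: (-11/5, 17/5), (99/10, -3/10), (-29/10, 113/10)

T1 scale by (-2, 3/2): (-4, -2) → (8, -3); (0, 1) → (0, 3/2); (-5, 5) → (10, 15/2)
T2 translate by (-5, 6): (8, -3) → (3, 3); (0, 3/2) → (-5, 15/2); (10, 15/2) → (5, 27/2)
T3 translate by (-1, 0): (3, 3) → (2, 3); (-5, 15/2) → (-6, 15/2); (5, 27/2) → (4, 27/2)
T4 reflect across x = 0: (2, 3) → (-2, 3); (-6, 15/2) → (6, 15/2); (4, 27/2) → (-4, 27/2)
T5 rotate counter-clockwise with cos θ = 3/5, sin θ = -4/5: (-2, 3) → (6/5, 17/5); (6, 15/2) → (48/5, -3/10); (-4, 27/2) → (42/5, 113/10)
T6 shear: x ← x − 1·y: (6/5, 17/5) → (-11/5, 17/5); (48/5, -3/10) → (99/10, -3/10); (42/5, 113/10) → (-29/10, 113/10)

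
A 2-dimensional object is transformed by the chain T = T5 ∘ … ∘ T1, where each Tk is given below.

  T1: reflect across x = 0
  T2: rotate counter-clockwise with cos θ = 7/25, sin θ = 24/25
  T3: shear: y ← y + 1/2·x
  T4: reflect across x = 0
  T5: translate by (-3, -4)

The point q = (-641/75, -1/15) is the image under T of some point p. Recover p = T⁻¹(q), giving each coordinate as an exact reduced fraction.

p = (-8/3, -5)

T1 = [-1 0 0; 0 1 0; 0 0 1]
T2·T1 = [-7/25 -24/25 0; -24/25 7/25 0; 0 0 1]
T3·…·T1 = [-7/25 -24/25 0; -11/10 -1/5 0; 0 0 1]
T4·…·T1 = [7/25 24/25 0; -11/10 -1/5 0; 0 0 1]
T5·…·T1 = [7/25 24/25 -3; -11/10 -1/5 -4; 0 0 1]
det M = 1; M⁻¹ = [-1/5 -24/25 -111/25; 11/10 7/25 221/50; 0 0 1]
M⁻¹ · (-641/75, -1/15)ᵀ = (-8/3, -5)ᵀ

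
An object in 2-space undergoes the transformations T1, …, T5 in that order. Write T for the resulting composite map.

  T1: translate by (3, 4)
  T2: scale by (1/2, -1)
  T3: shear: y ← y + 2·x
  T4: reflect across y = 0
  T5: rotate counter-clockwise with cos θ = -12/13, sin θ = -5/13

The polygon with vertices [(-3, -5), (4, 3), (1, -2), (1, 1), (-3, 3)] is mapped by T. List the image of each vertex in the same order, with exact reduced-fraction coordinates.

image vertices: (-5/13, 12/13), (-42/13, -35/26), (-34/13, 14/13), (-19/13, -22/13), (35/13, -84/13)

T1 translate by (3, 4): (-3, -5) → (0, -1); (4, 3) → (7, 7); (1, -2) → (4, 2); (1, 1) → (4, 5); (-3, 3) → (0, 7)
T2 scale by (1/2, -1): (0, -1) → (0, 1); (7, 7) → (7/2, -7); (4, 2) → (2, -2); (4, 5) → (2, -5); (0, 7) → (0, -7)
T3 shear: y ← y + 2·x: (0, 1) → (0, 1); (7/2, -7) → (7/2, 0); (2, -2) → (2, 2); (2, -5) → (2, -1); (0, -7) → (0, -7)
T4 reflect across y = 0: (0, 1) → (0, -1); (7/2, 0) → (7/2, 0); (2, 2) → (2, -2); (2, -1) → (2, 1); (0, -7) → (0, 7)
T5 rotate counter-clockwise with cos θ = -12/13, sin θ = -5/13: (0, -1) → (-5/13, 12/13); (7/2, 0) → (-42/13, -35/26); (2, -2) → (-34/13, 14/13); (2, 1) → (-19/13, -22/13); (0, 7) → (35/13, -84/13)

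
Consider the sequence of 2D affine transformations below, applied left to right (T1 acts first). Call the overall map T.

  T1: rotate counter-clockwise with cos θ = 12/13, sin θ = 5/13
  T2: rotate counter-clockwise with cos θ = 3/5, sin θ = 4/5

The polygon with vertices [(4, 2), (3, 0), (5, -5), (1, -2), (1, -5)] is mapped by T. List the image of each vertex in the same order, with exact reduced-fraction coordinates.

T1 rotate counter-clockwise with cos θ = 12/13, sin θ = 5/13: (4, 2) → (38/13, 44/13); (3, 0) → (36/13, 15/13); (5, -5) → (85/13, -35/13); (1, -2) → (22/13, -19/13); (1, -5) → (37/13, -55/13)
T2 rotate counter-clockwise with cos θ = 3/5, sin θ = 4/5: (38/13, 44/13) → (-62/65, 284/65); (36/13, 15/13) → (48/65, 189/65); (85/13, -35/13) → (79/13, 47/13); (22/13, -19/13) → (142/65, 31/65); (37/13, -55/13) → (331/65, -17/65)

image vertices: (-62/65, 284/65), (48/65, 189/65), (79/13, 47/13), (142/65, 31/65), (331/65, -17/65)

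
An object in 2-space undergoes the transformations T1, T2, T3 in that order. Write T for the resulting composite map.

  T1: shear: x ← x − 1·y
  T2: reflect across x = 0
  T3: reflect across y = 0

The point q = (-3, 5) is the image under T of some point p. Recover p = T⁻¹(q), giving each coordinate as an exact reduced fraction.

T1 = [1 -1 0; 0 1 0; 0 0 1]
T2·T1 = [-1 1 0; 0 1 0; 0 0 1]
T3·…·T1 = [-1 1 0; 0 -1 0; 0 0 1]
det M = 1; M⁻¹ = [-1 -1 0; 0 -1 0; 0 0 1]
M⁻¹ · (-3, 5)ᵀ = (-2, -5)ᵀ

p = (-2, -5)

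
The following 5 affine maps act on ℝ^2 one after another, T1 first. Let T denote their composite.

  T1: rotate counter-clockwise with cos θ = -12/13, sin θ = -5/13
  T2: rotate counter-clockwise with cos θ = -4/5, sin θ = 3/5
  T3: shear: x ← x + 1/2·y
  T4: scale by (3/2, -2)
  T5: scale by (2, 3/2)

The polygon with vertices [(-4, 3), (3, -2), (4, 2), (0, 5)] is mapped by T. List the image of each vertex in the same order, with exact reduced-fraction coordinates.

T1 rotate counter-clockwise with cos θ = -12/13, sin θ = -5/13: (-4, 3) → (63/13, -16/13); (3, -2) → (-46/13, 9/13); (4, 2) → (-38/13, -44/13); (0, 5) → (25/13, -60/13)
T2 rotate counter-clockwise with cos θ = -4/5, sin θ = 3/5: (63/13, -16/13) → (-204/65, 253/65); (-46/13, 9/13) → (157/65, -174/65); (-38/13, -44/13) → (284/65, 62/65); (25/13, -60/13) → (16/13, 63/13)
T3 shear: x ← x + 1/2·y: (-204/65, 253/65) → (-31/26, 253/65); (157/65, -174/65) → (14/13, -174/65); (284/65, 62/65) → (63/13, 62/65); (16/13, 63/13) → (95/26, 63/13)
T4 scale by (3/2, -2): (-31/26, 253/65) → (-93/52, -506/65); (14/13, -174/65) → (21/13, 348/65); (63/13, 62/65) → (189/26, -124/65); (95/26, 63/13) → (285/52, -126/13)
T5 scale by (2, 3/2): (-93/52, -506/65) → (-93/26, -759/65); (21/13, 348/65) → (42/13, 522/65); (189/26, -124/65) → (189/13, -186/65); (285/52, -126/13) → (285/26, -189/13)

image vertices: (-93/26, -759/65), (42/13, 522/65), (189/13, -186/65), (285/26, -189/13)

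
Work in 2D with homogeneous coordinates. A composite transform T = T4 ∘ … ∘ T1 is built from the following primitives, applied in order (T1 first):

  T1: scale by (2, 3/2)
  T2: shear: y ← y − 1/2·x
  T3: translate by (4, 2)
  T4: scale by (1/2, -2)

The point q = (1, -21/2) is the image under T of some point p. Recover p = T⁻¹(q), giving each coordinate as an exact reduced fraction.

T1 = [2 0 0; 0 3/2 0; 0 0 1]
T2·T1 = [2 0 0; -1 3/2 0; 0 0 1]
T3·…·T1 = [2 0 4; -1 3/2 2; 0 0 1]
T4·…·T1 = [1 0 2; 2 -3 -4; 0 0 1]
det M = -3; M⁻¹ = [1 0 -2; 2/3 -1/3 -8/3; 0 0 1]
M⁻¹ · (1, -21/2)ᵀ = (-1, 3/2)ᵀ

p = (-1, 3/2)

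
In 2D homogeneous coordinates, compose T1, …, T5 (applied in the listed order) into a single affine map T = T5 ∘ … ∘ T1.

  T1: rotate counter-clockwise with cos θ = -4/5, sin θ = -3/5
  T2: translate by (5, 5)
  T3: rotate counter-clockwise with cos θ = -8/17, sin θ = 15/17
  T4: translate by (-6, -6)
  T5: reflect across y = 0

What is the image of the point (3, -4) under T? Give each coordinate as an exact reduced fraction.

T1 rotate counter-clockwise with cos θ = -4/5, sin θ = -3/5: (3, -4) → (-24/5, 7/5)
T2 translate by (5, 5): (-24/5, 7/5) → (1/5, 32/5)
T3 rotate counter-clockwise with cos θ = -8/17, sin θ = 15/17: (1/5, 32/5) → (-488/85, -241/85)
T4 translate by (-6, -6): (-488/85, -241/85) → (-998/85, -751/85)
T5 reflect across y = 0: (-998/85, -751/85) → (-998/85, 751/85)

T(p) = (-998/85, 751/85)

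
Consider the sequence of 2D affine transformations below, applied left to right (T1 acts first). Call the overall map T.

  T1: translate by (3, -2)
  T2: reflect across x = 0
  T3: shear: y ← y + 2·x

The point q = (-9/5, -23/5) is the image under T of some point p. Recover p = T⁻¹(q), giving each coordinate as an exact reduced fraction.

T1 = [1 0 3; 0 1 -2; 0 0 1]
T2·T1 = [-1 0 -3; 0 1 -2; 0 0 1]
T3·…·T1 = [-1 0 -3; -2 1 -8; 0 0 1]
det M = -1; M⁻¹ = [-1 0 -3; -2 1 2; 0 0 1]
M⁻¹ · (-9/5, -23/5)ᵀ = (-6/5, 1)ᵀ

p = (-6/5, 1)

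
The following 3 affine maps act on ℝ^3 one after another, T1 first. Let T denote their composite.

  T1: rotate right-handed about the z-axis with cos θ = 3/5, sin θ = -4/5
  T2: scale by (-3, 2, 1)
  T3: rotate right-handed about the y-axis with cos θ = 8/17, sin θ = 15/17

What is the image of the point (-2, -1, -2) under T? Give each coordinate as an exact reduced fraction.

T1 rotate right-handed about the z-axis with cos θ = 3/5, sin θ = -4/5: (-2, -1, -2) → (-2, 1, -2)
T2 scale by (-3, 2, 1): (-2, 1, -2) → (6, 2, -2)
T3 rotate right-handed about the y-axis with cos θ = 8/17, sin θ = 15/17: (6, 2, -2) → (18/17, 2, -106/17)

T(p) = (18/17, 2, -106/17)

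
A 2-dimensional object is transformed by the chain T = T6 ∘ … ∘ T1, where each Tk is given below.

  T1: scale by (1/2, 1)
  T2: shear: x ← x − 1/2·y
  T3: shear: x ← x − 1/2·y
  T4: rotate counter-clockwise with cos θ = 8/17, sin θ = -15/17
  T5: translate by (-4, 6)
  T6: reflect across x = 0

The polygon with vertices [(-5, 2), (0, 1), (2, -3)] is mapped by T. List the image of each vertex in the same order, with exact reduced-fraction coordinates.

image vertices: (74/17, 371/34), (61/17, 125/17), (81/17, 18/17)

T1 scale by (1/2, 1): (-5, 2) → (-5/2, 2); (0, 1) → (0, 1); (2, -3) → (1, -3)
T2 shear: x ← x − 1/2·y: (-5/2, 2) → (-7/2, 2); (0, 1) → (-1/2, 1); (1, -3) → (5/2, -3)
T3 shear: x ← x − 1/2·y: (-7/2, 2) → (-9/2, 2); (-1/2, 1) → (-1, 1); (5/2, -3) → (4, -3)
T4 rotate counter-clockwise with cos θ = 8/17, sin θ = -15/17: (-9/2, 2) → (-6/17, 167/34); (-1, 1) → (7/17, 23/17); (4, -3) → (-13/17, -84/17)
T5 translate by (-4, 6): (-6/17, 167/34) → (-74/17, 371/34); (7/17, 23/17) → (-61/17, 125/17); (-13/17, -84/17) → (-81/17, 18/17)
T6 reflect across x = 0: (-74/17, 371/34) → (74/17, 371/34); (-61/17, 125/17) → (61/17, 125/17); (-81/17, 18/17) → (81/17, 18/17)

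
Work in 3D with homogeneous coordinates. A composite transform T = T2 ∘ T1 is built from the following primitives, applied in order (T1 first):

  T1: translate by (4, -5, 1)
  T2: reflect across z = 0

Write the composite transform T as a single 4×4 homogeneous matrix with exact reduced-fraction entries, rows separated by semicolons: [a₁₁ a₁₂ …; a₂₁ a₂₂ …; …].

T = [1 0 0 4; 0 1 0 -5; 0 0 -1 -1; 0 0 0 1]

T1 = [1 0 0 4; 0 1 0 -5; 0 0 1 1; 0 0 0 1]
T2·T1 = [1 0 0 4; 0 1 0 -5; 0 0 -1 -1; 0 0 0 1]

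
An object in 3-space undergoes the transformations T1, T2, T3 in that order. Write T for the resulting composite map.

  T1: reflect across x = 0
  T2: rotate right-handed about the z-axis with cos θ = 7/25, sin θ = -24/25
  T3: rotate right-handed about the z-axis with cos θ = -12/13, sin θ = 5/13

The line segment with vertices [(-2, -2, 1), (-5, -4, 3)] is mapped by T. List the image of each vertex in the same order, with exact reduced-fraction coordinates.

image vertices: (718/325, 574/325, 1), (1472/325, 1471/325, 3)

T1 reflect across x = 0: (-2, -2, 1) → (2, -2, 1); (-5, -4, 3) → (5, -4, 3)
T2 rotate right-handed about the z-axis with cos θ = 7/25, sin θ = -24/25: (2, -2, 1) → (-34/25, -62/25, 1); (5, -4, 3) → (-61/25, -148/25, 3)
T3 rotate right-handed about the z-axis with cos θ = -12/13, sin θ = 5/13: (-34/25, -62/25, 1) → (718/325, 574/325, 1); (-61/25, -148/25, 3) → (1472/325, 1471/325, 3)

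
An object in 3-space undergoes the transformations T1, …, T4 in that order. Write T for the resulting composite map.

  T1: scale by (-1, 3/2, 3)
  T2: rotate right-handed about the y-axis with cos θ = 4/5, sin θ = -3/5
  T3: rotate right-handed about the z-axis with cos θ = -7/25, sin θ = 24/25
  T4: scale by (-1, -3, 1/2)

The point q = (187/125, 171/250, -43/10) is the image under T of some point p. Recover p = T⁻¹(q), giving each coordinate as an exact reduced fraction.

T1 = [-1 0 0 0; 0 3/2 0 0; 0 0 3 0; 0 0 0 1]
T2·T1 = [-4/5 0 -9/5 0; 0 3/2 0 0; -3/5 0 12/5 0; 0 0 0 1]
T3·…·T1 = [28/125 -36/25 63/125 0; -96/125 -21/50 -216/125 0; -3/5 0 12/5 0; 0 0 0 1]
T4·…·T1 = [-28/125 36/25 -63/125 0; 288/125 63/50 648/125 0; -3/10 0 6/5 0; 0 0 0 1]
det M = -27/4; M⁻¹ = [-28/125 32/125 -6/5 0; 16/25 14/225 0 0; -7/125 8/125 8/15 0; 0 0 0 1]
M⁻¹ · (187/125, 171/250, -43/10)ᵀ = (5, 1, -7/3)ᵀ

p = (5, 1, -7/3)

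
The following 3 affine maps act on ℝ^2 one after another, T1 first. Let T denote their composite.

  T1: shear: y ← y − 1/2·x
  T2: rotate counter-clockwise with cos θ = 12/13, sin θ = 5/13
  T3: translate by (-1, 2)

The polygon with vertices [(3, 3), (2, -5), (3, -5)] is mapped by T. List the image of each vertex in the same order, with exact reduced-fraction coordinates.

image vertices: (31/26, 59/13), (41/13, -36/13), (111/26, -37/13)

T1 shear: y ← y − 1/2·x: (3, 3) → (3, 3/2); (2, -5) → (2, -6); (3, -5) → (3, -13/2)
T2 rotate counter-clockwise with cos θ = 12/13, sin θ = 5/13: (3, 3/2) → (57/26, 33/13); (2, -6) → (54/13, -62/13); (3, -13/2) → (137/26, -63/13)
T3 translate by (-1, 2): (57/26, 33/13) → (31/26, 59/13); (54/13, -62/13) → (41/13, -36/13); (137/26, -63/13) → (111/26, -37/13)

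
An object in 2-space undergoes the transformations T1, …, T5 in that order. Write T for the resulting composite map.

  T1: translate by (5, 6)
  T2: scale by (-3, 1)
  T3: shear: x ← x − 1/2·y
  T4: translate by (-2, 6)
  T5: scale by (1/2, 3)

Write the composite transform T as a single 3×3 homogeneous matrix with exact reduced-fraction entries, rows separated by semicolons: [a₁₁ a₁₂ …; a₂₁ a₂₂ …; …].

T1 = [1 0 5; 0 1 6; 0 0 1]
T2·T1 = [-3 0 -15; 0 1 6; 0 0 1]
T3·…·T1 = [-3 -1/2 -18; 0 1 6; 0 0 1]
T4·…·T1 = [-3 -1/2 -20; 0 1 12; 0 0 1]
T5·…·T1 = [-3/2 -1/4 -10; 0 3 36; 0 0 1]

T = [-3/2 -1/4 -10; 0 3 36; 0 0 1]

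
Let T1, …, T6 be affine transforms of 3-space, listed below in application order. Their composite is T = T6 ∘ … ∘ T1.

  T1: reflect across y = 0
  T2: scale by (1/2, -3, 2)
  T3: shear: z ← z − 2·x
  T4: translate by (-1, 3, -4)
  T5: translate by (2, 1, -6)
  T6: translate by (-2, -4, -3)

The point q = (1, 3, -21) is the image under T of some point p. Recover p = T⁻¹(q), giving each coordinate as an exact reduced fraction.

T1 = [1 0 0 0; 0 -1 0 0; 0 0 1 0; 0 0 0 1]
T2·T1 = [1/2 0 0 0; 0 3 0 0; 0 0 2 0; 0 0 0 1]
T3·…·T1 = [1/2 0 0 0; 0 3 0 0; -1 0 2 0; 0 0 0 1]
T4·…·T1 = [1/2 0 0 -1; 0 3 0 3; -1 0 2 -4; 0 0 0 1]
T5·…·T1 = [1/2 0 0 1; 0 3 0 4; -1 0 2 -10; 0 0 0 1]
T6·…·T1 = [1/2 0 0 -1; 0 3 0 0; -1 0 2 -13; 0 0 0 1]
det M = 3; M⁻¹ = [2 0 0 2; 0 1/3 0 0; 1 0 1/2 15/2; 0 0 0 1]
M⁻¹ · (1, 3, -21)ᵀ = (4, 1, -2)ᵀ

p = (4, 1, -2)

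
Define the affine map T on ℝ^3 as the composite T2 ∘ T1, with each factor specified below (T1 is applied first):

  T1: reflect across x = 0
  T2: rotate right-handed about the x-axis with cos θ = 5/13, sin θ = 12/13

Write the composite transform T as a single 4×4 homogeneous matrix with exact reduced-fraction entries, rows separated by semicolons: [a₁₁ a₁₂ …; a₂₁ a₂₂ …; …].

T1 = [-1 0 0 0; 0 1 0 0; 0 0 1 0; 0 0 0 1]
T2·T1 = [-1 0 0 0; 0 5/13 -12/13 0; 0 12/13 5/13 0; 0 0 0 1]

T = [-1 0 0 0; 0 5/13 -12/13 0; 0 12/13 5/13 0; 0 0 0 1]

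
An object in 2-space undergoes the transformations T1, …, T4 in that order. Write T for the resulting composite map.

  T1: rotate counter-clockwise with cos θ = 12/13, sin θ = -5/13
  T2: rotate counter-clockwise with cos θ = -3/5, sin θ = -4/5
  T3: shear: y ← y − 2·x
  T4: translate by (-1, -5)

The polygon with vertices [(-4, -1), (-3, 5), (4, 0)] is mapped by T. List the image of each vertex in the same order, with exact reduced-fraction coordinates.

T1 rotate counter-clockwise with cos θ = 12/13, sin θ = -5/13: (-4, -1) → (-53/13, 8/13); (-3, 5) → (-11/13, 75/13); (4, 0) → (48/13, -20/13)
T2 rotate counter-clockwise with cos θ = -3/5, sin θ = -4/5: (-53/13, 8/13) → (191/65, 188/65); (-11/13, 75/13) → (333/65, -181/65); (48/13, -20/13) → (-224/65, -132/65)
T3 shear: y ← y − 2·x: (191/65, 188/65) → (191/65, -194/65); (333/65, -181/65) → (333/65, -847/65); (-224/65, -132/65) → (-224/65, 316/65)
T4 translate by (-1, -5): (191/65, -194/65) → (126/65, -519/65); (333/65, -847/65) → (268/65, -1172/65); (-224/65, 316/65) → (-289/65, -9/65)

image vertices: (126/65, -519/65), (268/65, -1172/65), (-289/65, -9/65)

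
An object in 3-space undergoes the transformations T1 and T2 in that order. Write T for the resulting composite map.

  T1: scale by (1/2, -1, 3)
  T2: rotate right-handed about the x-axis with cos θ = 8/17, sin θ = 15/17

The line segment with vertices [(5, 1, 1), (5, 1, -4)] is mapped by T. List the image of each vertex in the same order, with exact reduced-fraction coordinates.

T1 scale by (1/2, -1, 3): (5, 1, 1) → (5/2, -1, 3); (5, 1, -4) → (5/2, -1, -12)
T2 rotate right-handed about the x-axis with cos θ = 8/17, sin θ = 15/17: (5/2, -1, 3) → (5/2, -53/17, 9/17); (5/2, -1, -12) → (5/2, 172/17, -111/17)

image vertices: (5/2, -53/17, 9/17), (5/2, 172/17, -111/17)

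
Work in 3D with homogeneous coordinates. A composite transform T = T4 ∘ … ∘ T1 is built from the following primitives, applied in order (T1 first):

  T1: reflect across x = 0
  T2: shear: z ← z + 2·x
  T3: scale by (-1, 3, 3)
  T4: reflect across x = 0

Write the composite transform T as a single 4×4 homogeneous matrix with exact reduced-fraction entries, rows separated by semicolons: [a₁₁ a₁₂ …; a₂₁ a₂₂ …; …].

T1 = [-1 0 0 0; 0 1 0 0; 0 0 1 0; 0 0 0 1]
T2·T1 = [-1 0 0 0; 0 1 0 0; -2 0 1 0; 0 0 0 1]
T3·…·T1 = [1 0 0 0; 0 3 0 0; -6 0 3 0; 0 0 0 1]
T4·…·T1 = [-1 0 0 0; 0 3 0 0; -6 0 3 0; 0 0 0 1]

T = [-1 0 0 0; 0 3 0 0; -6 0 3 0; 0 0 0 1]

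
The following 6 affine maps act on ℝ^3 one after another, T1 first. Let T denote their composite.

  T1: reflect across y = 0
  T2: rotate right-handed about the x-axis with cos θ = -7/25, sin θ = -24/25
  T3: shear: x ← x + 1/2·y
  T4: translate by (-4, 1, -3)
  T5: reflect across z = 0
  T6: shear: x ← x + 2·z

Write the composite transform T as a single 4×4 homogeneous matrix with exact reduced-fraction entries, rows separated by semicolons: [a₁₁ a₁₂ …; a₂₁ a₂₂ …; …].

T1 = [1 0 0 0; 0 -1 0 0; 0 0 1 0; 0 0 0 1]
T2·T1 = [1 0 0 0; 0 7/25 24/25 0; 0 24/25 -7/25 0; 0 0 0 1]
T3·…·T1 = [1 7/50 12/25 0; 0 7/25 24/25 0; 0 24/25 -7/25 0; 0 0 0 1]
T4·…·T1 = [1 7/50 12/25 -4; 0 7/25 24/25 1; 0 24/25 -7/25 -3; 0 0 0 1]
T5·…·T1 = [1 7/50 12/25 -4; 0 7/25 24/25 1; 0 -24/25 7/25 3; 0 0 0 1]
T6·…·T1 = [1 -89/50 26/25 2; 0 7/25 24/25 1; 0 -24/25 7/25 3; 0 0 0 1]

T = [1 -89/50 26/25 2; 0 7/25 24/25 1; 0 -24/25 7/25 3; 0 0 0 1]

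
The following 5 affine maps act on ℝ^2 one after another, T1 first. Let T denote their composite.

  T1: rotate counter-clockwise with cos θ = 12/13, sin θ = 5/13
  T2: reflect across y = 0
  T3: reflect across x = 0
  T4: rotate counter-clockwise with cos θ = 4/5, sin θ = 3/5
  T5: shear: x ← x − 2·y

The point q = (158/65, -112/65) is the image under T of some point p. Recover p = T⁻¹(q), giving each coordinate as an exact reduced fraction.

T1 = [12/13 -5/13 0; 5/13 12/13 0; 0 0 1]
T2·T1 = [12/13 -5/13 0; -5/13 -12/13 0; 0 0 1]
T3·…·T1 = [-12/13 5/13 0; -5/13 -12/13 0; 0 0 1]
T4·…·T1 = [-33/65 56/65 0; -56/65 -33/65 0; 0 0 1]
T5·…·T1 = [79/65 122/65 0; -56/65 -33/65 0; 0 0 1]
det M = 1; M⁻¹ = [-33/65 -122/65 0; 56/65 79/65 0; 0 0 1]
M⁻¹ · (158/65, -112/65)ᵀ = (2, 0)ᵀ

p = (2, 0)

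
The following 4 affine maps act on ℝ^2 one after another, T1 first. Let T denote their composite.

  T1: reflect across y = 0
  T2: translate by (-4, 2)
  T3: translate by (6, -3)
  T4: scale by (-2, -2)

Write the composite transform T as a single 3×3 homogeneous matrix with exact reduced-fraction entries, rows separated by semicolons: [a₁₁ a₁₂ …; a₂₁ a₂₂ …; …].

T1 = [1 0 0; 0 -1 0; 0 0 1]
T2·T1 = [1 0 -4; 0 -1 2; 0 0 1]
T3·…·T1 = [1 0 2; 0 -1 -1; 0 0 1]
T4·…·T1 = [-2 0 -4; 0 2 2; 0 0 1]

T = [-2 0 -4; 0 2 2; 0 0 1]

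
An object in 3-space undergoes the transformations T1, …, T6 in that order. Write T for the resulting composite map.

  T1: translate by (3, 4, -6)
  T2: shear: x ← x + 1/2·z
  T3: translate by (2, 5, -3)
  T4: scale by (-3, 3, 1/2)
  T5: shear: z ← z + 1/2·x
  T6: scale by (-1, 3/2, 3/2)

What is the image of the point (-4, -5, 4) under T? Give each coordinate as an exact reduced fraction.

T1 translate by (3, 4, -6): (-4, -5, 4) → (-1, -1, -2)
T2 shear: x ← x + 1/2·z: (-1, -1, -2) → (-2, -1, -2)
T3 translate by (2, 5, -3): (-2, -1, -2) → (0, 4, -5)
T4 scale by (-3, 3, 1/2): (0, 4, -5) → (0, 12, -5/2)
T5 shear: z ← z + 1/2·x: (0, 12, -5/2) → (0, 12, -5/2)
T6 scale by (-1, 3/2, 3/2): (0, 12, -5/2) → (0, 18, -15/4)

T(p) = (0, 18, -15/4)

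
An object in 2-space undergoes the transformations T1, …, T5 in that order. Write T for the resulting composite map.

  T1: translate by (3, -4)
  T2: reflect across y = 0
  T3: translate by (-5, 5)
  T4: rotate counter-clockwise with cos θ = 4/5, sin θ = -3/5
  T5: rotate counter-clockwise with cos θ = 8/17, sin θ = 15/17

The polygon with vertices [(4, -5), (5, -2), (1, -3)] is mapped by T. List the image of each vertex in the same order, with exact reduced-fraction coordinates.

image vertices: (-70/17, 230/17), (-33/17, 191/17), (-509/85, 888/85)

T1 translate by (3, -4): (4, -5) → (7, -9); (5, -2) → (8, -6); (1, -3) → (4, -7)
T2 reflect across y = 0: (7, -9) → (7, 9); (8, -6) → (8, 6); (4, -7) → (4, 7)
T3 translate by (-5, 5): (7, 9) → (2, 14); (8, 6) → (3, 11); (4, 7) → (-1, 12)
T4 rotate counter-clockwise with cos θ = 4/5, sin θ = -3/5: (2, 14) → (10, 10); (3, 11) → (9, 7); (-1, 12) → (32/5, 51/5)
T5 rotate counter-clockwise with cos θ = 8/17, sin θ = 15/17: (10, 10) → (-70/17, 230/17); (9, 7) → (-33/17, 191/17); (32/5, 51/5) → (-509/85, 888/85)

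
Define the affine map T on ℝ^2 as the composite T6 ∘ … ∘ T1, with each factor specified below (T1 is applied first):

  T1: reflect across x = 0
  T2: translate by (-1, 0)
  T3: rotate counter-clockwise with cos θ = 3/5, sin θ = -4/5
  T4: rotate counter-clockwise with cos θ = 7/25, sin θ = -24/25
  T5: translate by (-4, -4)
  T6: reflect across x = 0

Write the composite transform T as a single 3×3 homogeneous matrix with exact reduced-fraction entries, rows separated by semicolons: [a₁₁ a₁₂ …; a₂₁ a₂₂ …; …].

T1 = [-1 0 0; 0 1 0; 0 0 1]
T2·T1 = [-1 0 -1; 0 1 0; 0 0 1]
T3·…·T1 = [-3/5 4/5 -3/5; 4/5 3/5 4/5; 0 0 1]
T4·…·T1 = [3/5 4/5 3/5; 4/5 -3/5 4/5; 0 0 1]
T5·…·T1 = [3/5 4/5 -17/5; 4/5 -3/5 -16/5; 0 0 1]
T6·…·T1 = [-3/5 -4/5 17/5; 4/5 -3/5 -16/5; 0 0 1]

T = [-3/5 -4/5 17/5; 4/5 -3/5 -16/5; 0 0 1]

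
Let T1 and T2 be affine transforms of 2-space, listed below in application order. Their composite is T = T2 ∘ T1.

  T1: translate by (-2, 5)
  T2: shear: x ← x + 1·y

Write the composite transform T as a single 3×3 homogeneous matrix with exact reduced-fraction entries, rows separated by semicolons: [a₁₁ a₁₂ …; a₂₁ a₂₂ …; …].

T = [1 1 3; 0 1 5; 0 0 1]

T1 = [1 0 -2; 0 1 5; 0 0 1]
T2·T1 = [1 1 3; 0 1 5; 0 0 1]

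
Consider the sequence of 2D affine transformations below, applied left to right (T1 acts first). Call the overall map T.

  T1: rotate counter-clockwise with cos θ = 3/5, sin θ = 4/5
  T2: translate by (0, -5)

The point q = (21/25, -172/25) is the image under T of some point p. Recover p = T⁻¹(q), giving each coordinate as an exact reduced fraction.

p = (-1, -9/5)

T1 = [3/5 -4/5 0; 4/5 3/5 0; 0 0 1]
T2·T1 = [3/5 -4/5 0; 4/5 3/5 -5; 0 0 1]
det M = 1; M⁻¹ = [3/5 4/5 4; -4/5 3/5 3; 0 0 1]
M⁻¹ · (21/25, -172/25)ᵀ = (-1, -9/5)ᵀ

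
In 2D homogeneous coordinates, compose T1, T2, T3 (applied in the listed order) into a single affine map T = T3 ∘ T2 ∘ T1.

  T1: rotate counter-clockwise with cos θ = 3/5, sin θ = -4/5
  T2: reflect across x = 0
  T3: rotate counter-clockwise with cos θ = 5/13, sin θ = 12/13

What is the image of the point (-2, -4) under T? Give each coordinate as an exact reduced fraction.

T1 rotate counter-clockwise with cos θ = 3/5, sin θ = -4/5: (-2, -4) → (-22/5, -4/5)
T2 reflect across x = 0: (-22/5, -4/5) → (22/5, -4/5)
T3 rotate counter-clockwise with cos θ = 5/13, sin θ = 12/13: (22/5, -4/5) → (158/65, 244/65)

T(p) = (158/65, 244/65)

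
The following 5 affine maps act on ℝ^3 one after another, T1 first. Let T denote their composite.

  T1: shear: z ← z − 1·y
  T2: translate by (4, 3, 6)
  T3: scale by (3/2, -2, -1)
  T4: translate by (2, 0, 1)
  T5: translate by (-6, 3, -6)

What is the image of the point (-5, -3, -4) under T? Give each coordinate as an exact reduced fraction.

T1 shear: z ← z − 1·y: (-5, -3, -4) → (-5, -3, -1)
T2 translate by (4, 3, 6): (-5, -3, -1) → (-1, 0, 5)
T3 scale by (3/2, -2, -1): (-1, 0, 5) → (-3/2, 0, -5)
T4 translate by (2, 0, 1): (-3/2, 0, -5) → (1/2, 0, -4)
T5 translate by (-6, 3, -6): (1/2, 0, -4) → (-11/2, 3, -10)

T(p) = (-11/2, 3, -10)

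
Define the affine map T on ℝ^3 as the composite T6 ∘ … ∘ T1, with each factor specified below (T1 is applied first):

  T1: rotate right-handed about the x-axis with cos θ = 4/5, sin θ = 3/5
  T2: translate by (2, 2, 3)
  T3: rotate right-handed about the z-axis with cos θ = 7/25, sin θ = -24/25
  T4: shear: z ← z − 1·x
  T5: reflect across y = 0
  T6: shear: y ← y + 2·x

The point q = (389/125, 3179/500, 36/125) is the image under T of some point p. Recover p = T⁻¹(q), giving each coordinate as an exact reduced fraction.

T1 = [1 0 0 0; 0 4/5 -3/5 0; 0 3/5 4/5 0; 0 0 0 1]
T2·T1 = [1 0 0 2; 0 4/5 -3/5 2; 0 3/5 4/5 3; 0 0 0 1]
T3·…·T1 = [7/25 96/125 -72/125 62/25; -24/25 28/125 -21/125 -34/25; 0 3/5 4/5 3; 0 0 0 1]
T4·…·T1 = [7/25 96/125 -72/125 62/25; -24/25 28/125 -21/125 -34/25; -7/25 -21/125 172/125 13/25; 0 0 0 1]
T5·…·T1 = [7/25 96/125 -72/125 62/25; 24/25 -28/125 21/125 34/25; -7/25 -21/125 172/125 13/25; 0 0 0 1]
T6·…·T1 = [7/25 96/125 -72/125 62/25; 38/25 164/125 -123/125 158/25; -7/25 -21/125 172/125 13/25; 0 0 0 1]
det M = -1; M⁻¹ = [-41/25 24/25 0 -2; 227/125 -28/125 3/5 -17/5; -14/125 21/125 4/5 -6/5; 0 0 0 1]
M⁻¹ · (389/125, 3179/500, 36/125)ᵀ = (-1, 1, -1/4)ᵀ

p = (-1, 1, -1/4)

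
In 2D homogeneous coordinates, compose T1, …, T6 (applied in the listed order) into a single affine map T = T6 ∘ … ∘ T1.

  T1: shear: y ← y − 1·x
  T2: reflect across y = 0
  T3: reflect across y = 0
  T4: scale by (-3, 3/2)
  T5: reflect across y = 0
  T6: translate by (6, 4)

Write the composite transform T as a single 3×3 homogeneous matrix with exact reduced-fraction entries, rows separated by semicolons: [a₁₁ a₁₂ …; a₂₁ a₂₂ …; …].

T = [-3 0 6; 3/2 -3/2 4; 0 0 1]

T1 = [1 0 0; -1 1 0; 0 0 1]
T2·T1 = [1 0 0; 1 -1 0; 0 0 1]
T3·…·T1 = [1 0 0; -1 1 0; 0 0 1]
T4·…·T1 = [-3 0 0; -3/2 3/2 0; 0 0 1]
T5·…·T1 = [-3 0 0; 3/2 -3/2 0; 0 0 1]
T6·…·T1 = [-3 0 6; 3/2 -3/2 4; 0 0 1]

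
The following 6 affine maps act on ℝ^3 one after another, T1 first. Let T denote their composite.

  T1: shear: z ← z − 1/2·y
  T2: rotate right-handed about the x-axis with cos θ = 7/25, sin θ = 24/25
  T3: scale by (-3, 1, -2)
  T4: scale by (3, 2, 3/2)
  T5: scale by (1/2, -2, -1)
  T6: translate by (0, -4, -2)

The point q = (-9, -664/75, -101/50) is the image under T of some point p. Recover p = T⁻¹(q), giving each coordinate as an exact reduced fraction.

p = (2, 1/3, -1)

T1 = [1 0 0 0; 0 1 0 0; 0 -1/2 1 0; 0 0 0 1]
T2·T1 = [1 0 0 0; 0 19/25 -24/25 0; 0 41/50 7/25 0; 0 0 0 1]
T3·…·T1 = [-3 0 0 0; 0 19/25 -24/25 0; 0 -41/25 -14/25 0; 0 0 0 1]
T4·…·T1 = [-9 0 0 0; 0 38/25 -48/25 0; 0 -123/50 -21/25 0; 0 0 0 1]
T5·…·T1 = [-9/2 0 0 0; 0 -76/25 96/25 0; 0 123/50 21/25 0; 0 0 0 1]
T6·…·T1 = [-9/2 0 0 0; 0 -76/25 96/25 -4; 0 123/50 21/25 -2; 0 0 0 1]
det M = 54; M⁻¹ = [-2/9 0 0 0; 0 -7/100 8/25 9/25; 0 41/200 19/75 199/150; 0 0 0 1]
M⁻¹ · (-9, -664/75, -101/50)ᵀ = (2, 1/3, -1)ᵀ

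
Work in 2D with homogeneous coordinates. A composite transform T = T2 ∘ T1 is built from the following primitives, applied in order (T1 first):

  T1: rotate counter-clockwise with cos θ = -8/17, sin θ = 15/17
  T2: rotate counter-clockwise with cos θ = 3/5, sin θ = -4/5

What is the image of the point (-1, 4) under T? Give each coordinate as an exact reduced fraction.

T1 rotate counter-clockwise with cos θ = -8/17, sin θ = 15/17: (-1, 4) → (-52/17, -47/17)
T2 rotate counter-clockwise with cos θ = 3/5, sin θ = -4/5: (-52/17, -47/17) → (-344/85, 67/85)

T(p) = (-344/85, 67/85)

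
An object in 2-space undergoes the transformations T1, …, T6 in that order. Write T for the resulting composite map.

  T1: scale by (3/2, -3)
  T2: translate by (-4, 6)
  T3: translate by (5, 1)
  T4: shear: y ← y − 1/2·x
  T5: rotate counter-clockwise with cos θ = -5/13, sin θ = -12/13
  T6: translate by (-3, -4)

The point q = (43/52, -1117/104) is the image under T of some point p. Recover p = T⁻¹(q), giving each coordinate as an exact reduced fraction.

p = (5/2, -1/2)

T1 = [3/2 0 0; 0 -3 0; 0 0 1]
T2·T1 = [3/2 0 -4; 0 -3 6; 0 0 1]
T3·…·T1 = [3/2 0 1; 0 -3 7; 0 0 1]
T4·…·T1 = [3/2 0 1; -3/4 -3 13/2; 0 0 1]
T5·…·T1 = [-33/26 -36/13 73/13; -57/52 15/13 -89/26; 0 0 1]
T6·…·T1 = [-33/26 -36/13 34/13; -57/52 15/13 -193/26; 0 0 1]
det M = -9/2; M⁻¹ = [-10/39 -8/13 -152/39; -19/78 11/39 71/26; 0 0 1]
M⁻¹ · (43/52, -1117/104)ᵀ = (5/2, -1/2)ᵀ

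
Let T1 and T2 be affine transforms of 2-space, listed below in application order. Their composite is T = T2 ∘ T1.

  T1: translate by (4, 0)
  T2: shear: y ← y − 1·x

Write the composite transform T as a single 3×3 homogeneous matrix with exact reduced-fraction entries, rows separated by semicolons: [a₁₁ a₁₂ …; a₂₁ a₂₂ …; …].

T = [1 0 4; -1 1 -4; 0 0 1]

T1 = [1 0 4; 0 1 0; 0 0 1]
T2·T1 = [1 0 4; -1 1 -4; 0 0 1]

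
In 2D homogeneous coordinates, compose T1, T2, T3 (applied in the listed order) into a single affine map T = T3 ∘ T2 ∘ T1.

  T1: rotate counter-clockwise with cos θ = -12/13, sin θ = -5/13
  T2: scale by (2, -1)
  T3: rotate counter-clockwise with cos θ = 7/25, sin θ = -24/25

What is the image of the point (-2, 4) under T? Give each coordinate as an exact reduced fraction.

T(p) = (1528/325, -142/25)

T1 rotate counter-clockwise with cos θ = -12/13, sin θ = -5/13: (-2, 4) → (44/13, -38/13)
T2 scale by (2, -1): (44/13, -38/13) → (88/13, 38/13)
T3 rotate counter-clockwise with cos θ = 7/25, sin θ = -24/25: (88/13, 38/13) → (1528/325, -142/25)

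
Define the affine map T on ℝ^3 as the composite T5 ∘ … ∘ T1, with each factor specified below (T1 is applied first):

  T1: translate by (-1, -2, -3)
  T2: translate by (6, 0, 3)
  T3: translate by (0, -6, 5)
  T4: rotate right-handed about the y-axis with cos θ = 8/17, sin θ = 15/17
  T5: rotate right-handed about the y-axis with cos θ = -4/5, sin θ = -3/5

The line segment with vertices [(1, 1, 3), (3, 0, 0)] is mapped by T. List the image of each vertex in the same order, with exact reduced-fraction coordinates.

T1 translate by (-1, -2, -3): (1, 1, 3) → (0, -1, 0); (3, 0, 0) → (2, -2, -3)
T2 translate by (6, 0, 3): (0, -1, 0) → (6, -1, 3); (2, -2, -3) → (8, -2, 0)
T3 translate by (0, -6, 5): (6, -1, 3) → (6, -7, 8); (8, -2, 0) → (8, -8, 5)
T4 rotate right-handed about the y-axis with cos θ = 8/17, sin θ = 15/17: (6, -7, 8) → (168/17, -7, -26/17); (8, -8, 5) → (139/17, -8, -80/17)
T5 rotate right-handed about the y-axis with cos θ = -4/5, sin θ = -3/5: (168/17, -7, -26/17) → (-594/85, -7, 608/85); (139/17, -8, -80/17) → (-316/85, -8, 737/85)

image vertices: (-594/85, -7, 608/85), (-316/85, -8, 737/85)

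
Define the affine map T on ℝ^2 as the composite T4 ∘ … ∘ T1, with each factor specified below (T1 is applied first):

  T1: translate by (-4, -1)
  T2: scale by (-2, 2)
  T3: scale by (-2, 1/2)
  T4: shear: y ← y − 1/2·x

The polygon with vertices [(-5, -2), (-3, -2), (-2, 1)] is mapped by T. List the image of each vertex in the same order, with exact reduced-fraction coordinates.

image vertices: (-36, 15), (-28, 11), (-24, 12)

T1 translate by (-4, -1): (-5, -2) → (-9, -3); (-3, -2) → (-7, -3); (-2, 1) → (-6, 0)
T2 scale by (-2, 2): (-9, -3) → (18, -6); (-7, -3) → (14, -6); (-6, 0) → (12, 0)
T3 scale by (-2, 1/2): (18, -6) → (-36, -3); (14, -6) → (-28, -3); (12, 0) → (-24, 0)
T4 shear: y ← y − 1/2·x: (-36, -3) → (-36, 15); (-28, -3) → (-28, 11); (-24, 0) → (-24, 12)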